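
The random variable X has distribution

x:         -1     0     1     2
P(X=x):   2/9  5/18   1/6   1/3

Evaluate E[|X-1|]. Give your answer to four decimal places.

1.0556

E[|X-1|] = Σ |x-1|·P(X=x)
 = 2·2/9 + 1·5/18 + 0·1/6 + 1·1/3
 = 4/9 + 5/18 + 0 + 1/3
 = 19/18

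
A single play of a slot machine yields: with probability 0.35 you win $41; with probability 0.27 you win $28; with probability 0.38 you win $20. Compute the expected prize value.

E[payout] = 41·0.35 + 28·0.27 + 20·0.38
 = 14.35 + 7.56 + 7.6
 = 29.51

29.51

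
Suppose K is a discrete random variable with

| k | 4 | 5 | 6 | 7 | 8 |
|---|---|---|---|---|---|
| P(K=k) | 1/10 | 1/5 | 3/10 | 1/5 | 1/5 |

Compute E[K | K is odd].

6

P(K is odd) = 1/5 + 1/5 = 2/5.
E[K | K is odd] = [5·1/5 + 7·1/5] / (2/5)
 = 12/5 / (2/5)
 = 6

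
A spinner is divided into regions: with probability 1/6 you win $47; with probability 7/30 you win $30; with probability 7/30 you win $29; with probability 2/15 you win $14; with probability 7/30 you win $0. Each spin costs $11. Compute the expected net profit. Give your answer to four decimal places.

12.4667

E[payout] = 47·1/6 + 30·7/30 + 29·7/30 + 14·2/15 + 0·7/30
 = 47/6 + 7 + 203/30 + 28/15 + 0
 = 352/15
Net = 352/15 - 11 = 187/15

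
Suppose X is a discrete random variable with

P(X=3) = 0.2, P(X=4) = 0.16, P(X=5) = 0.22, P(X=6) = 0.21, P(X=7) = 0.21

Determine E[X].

E[X] = Σ x·P(X=x)
 = 3·0.2 + 4·0.16 + 5·0.22 + 6·0.21 + 7·0.21
 = 0.6 + 0.64 + 1.1 + 1.26 + 1.47
 = 5.07

5.07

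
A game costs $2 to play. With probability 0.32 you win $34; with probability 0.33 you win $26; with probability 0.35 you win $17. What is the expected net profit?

E[payout] = 34·0.32 + 26·0.33 + 17·0.35
 = 10.88 + 8.58 + 5.95
 = 25.41
Net = 25.41 - 2 = 23.41

23.41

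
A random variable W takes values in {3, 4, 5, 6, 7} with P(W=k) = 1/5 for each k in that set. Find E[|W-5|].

1.2

E[|W-5|] = Σ |w-5|·P(W=w)
 = 2·1/5 + 1·1/5 + 0·1/5 + 1·1/5 + 2·1/5
 = 2/5 + 1/5 + 0 + 1/5 + 2/5
 = 6/5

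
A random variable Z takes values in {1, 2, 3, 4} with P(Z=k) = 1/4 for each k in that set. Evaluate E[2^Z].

E[2^Z] = Σ 2^z·P(Z=z)
 = 2·1/4 + 4·1/4 + 8·1/4 + 16·1/4
 = 1/2 + 1 + 2 + 4
 = 15/2

7.5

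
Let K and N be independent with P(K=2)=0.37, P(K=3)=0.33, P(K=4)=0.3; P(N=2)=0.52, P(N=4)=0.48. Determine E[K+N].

E[K+N] = Σ_k Σ_n (k+n) · P(K=k)P(N=n)
 = 4·0.1924 + 6·0.1776 + 5·0.1716 + 7·0.1584 + 6·0.156 + 8·0.144
 = 0.7696 + 1.0656 + 0.858 + 1.1088 + 0.936 + 1.152
 = 5.89

5.89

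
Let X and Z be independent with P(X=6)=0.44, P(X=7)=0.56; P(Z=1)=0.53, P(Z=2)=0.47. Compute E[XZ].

E[XZ] = Σ_x Σ_z xz · P(X=x)P(Z=z)
 = 6·0.2332 + 12·0.2068 + 7·0.2968 + 14·0.2632
 = 1.3992 + 2.4816 + 2.0776 + 3.6848
 = 9.6432

9.6432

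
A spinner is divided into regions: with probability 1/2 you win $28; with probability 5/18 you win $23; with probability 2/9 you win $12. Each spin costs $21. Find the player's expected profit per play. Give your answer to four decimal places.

E[payout] = 28·1/2 + 23·5/18 + 12·2/9
 = 14 + 115/18 + 8/3
 = 415/18
Net = 415/18 - 21 = 37/18

2.0556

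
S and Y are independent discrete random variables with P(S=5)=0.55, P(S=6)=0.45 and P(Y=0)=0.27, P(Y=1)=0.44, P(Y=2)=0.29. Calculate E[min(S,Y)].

E[min(S,Y)] = Σ_s Σ_y min(s,y) · P(S=s)P(Y=y)
 = 0·0.1485 + 1·0.242 + 2·0.1595 + 0·0.1215 + 1·0.198 + 2·0.1305
 = 0 + 0.242 + 0.319 + 0 + 0.198 + 0.261
 = 1.02

1.02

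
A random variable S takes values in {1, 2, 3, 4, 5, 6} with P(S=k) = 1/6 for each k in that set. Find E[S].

E[S] = Σ s·P(S=s)
 = 1·1/6 + 2·1/6 + 3·1/6 + 4·1/6 + 5·1/6 + 6·1/6
 = 1/6 + 1/3 + 1/2 + 2/3 + 5/6 + 1
 = 7/2

3.5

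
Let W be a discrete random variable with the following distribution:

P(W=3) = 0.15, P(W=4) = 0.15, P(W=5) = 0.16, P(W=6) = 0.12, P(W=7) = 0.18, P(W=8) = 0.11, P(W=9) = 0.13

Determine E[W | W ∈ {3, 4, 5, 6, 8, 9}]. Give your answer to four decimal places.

P(W ∈ {3, 4, 5, 6, 8, 9}) = 0.15 + 0.15 + 0.16 + 0.12 + 0.11 + 0.13 = 0.82.
E[W | W ∈ {3, 4, 5, 6, 8, 9}] = [3·0.15 + 4·0.15 + 5·0.16 + 6·0.12 + 8·0.11 + 9·0.13] / 0.82
 = 4.62 / 0.82
 = 231/41

5.6341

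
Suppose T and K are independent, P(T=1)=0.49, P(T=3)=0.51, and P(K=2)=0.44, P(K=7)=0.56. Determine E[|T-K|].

E[|T-K|] = Σ_t Σ_k |t-k| · P(T=t)P(K=k)
 = 1·0.2156 + 6·0.2744 + 1·0.2244 + 4·0.2856
 = 0.2156 + 1.6464 + 0.2244 + 1.1424
 = 3.2288

3.2288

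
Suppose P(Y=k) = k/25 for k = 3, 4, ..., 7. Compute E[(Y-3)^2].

7.6

E[(Y-3)^2] = Σ (y-3)^2·P(Y=y)
 = 0·3/25 + 1·4/25 + 4·1/5 + 9·6/25 + 16·7/25
 = 0 + 4/25 + 4/5 + 54/25 + 112/25
 = 38/5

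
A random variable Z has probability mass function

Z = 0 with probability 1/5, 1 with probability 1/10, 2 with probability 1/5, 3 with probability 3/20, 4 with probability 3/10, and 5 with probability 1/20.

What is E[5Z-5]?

E[5Z-5] = Σ (5z-5)·P(Z=z)
 = (-5)·1/5 + 0·1/10 + 5·1/5 + 10·3/20 + 15·3/10 + 20·1/20
 = (-1) + 0 + 1 + 3/2 + 9/2 + 1
 = 7

7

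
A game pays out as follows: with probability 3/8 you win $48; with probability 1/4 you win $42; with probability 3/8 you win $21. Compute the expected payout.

36.375

E[payout] = 48·3/8 + 42·1/4 + 21·3/8
 = 18 + 21/2 + 63/8
 = 291/8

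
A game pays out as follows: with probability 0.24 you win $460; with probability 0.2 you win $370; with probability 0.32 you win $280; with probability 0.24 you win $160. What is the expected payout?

312.4

E[payout] = 460·0.24 + 370·0.2 + 280·0.32 + 160·0.24
 = 110.4 + 74 + 89.6 + 38.4
 = 312.4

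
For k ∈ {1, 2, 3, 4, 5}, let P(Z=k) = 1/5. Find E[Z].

3

E[Z] = Σ z·P(Z=z)
 = 1·1/5 + 2·1/5 + 3·1/5 + 4·1/5 + 5·1/5
 = 1/5 + 2/5 + 3/5 + 4/5 + 1
 = 3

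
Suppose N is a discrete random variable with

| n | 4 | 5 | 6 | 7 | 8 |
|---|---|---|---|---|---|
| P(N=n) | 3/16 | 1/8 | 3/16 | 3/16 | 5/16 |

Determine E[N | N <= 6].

5

P(N <= 6) = 3/16 + 1/8 + 3/16 = 1/2.
E[N | N <= 6] = [4·3/16 + 5·1/8 + 6·3/16] / (1/2)
 = 5/2 / (1/2)
 = 5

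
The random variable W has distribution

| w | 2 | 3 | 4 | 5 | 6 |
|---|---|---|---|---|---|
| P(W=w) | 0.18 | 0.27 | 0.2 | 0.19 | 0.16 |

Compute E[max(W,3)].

E[max(W,3)] = Σ max(w,3)·P(W=w)
 = 3·0.18 + 3·0.27 + 4·0.2 + 5·0.19 + 6·0.16
 = 0.54 + 0.81 + 0.8 + 0.95 + 0.96
 = 4.06

4.06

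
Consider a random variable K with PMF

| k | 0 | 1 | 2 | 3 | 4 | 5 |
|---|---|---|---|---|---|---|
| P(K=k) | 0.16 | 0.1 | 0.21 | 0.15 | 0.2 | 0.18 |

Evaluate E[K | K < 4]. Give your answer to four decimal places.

P(K < 4) = 0.16 + 0.1 + 0.21 + 0.15 = 0.62.
E[K | K < 4] = [0·0.16 + 1·0.1 + 2·0.21 + 3·0.15] / 0.62
 = 0.97 / 0.62
 = 97/62

1.5645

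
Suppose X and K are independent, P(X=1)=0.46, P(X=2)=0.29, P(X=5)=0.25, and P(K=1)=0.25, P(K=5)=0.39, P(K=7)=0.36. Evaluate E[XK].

E[XK] = Σ_x Σ_k xk · P(X=x)P(K=k)
 = 1·0.115 + 5·0.1794 + 7·0.1656 + 2·0.0725 + 10·0.1131 + 14·0.1044 + 5·0.0625 + 25·0.0975 + 35·0.09
 = 0.115 + 0.897 + 1.1592 + 0.145 + 1.131 + 1.4616 + 0.3125 + 2.4375 + 3.15
 = 10.8088

10.8088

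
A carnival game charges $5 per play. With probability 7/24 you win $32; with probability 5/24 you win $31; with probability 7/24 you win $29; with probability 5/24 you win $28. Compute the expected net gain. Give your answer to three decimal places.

E[payout] = 32·7/24 + 31·5/24 + 29·7/24 + 28·5/24
 = 28/3 + 155/24 + 203/24 + 35/6
 = 361/12
Net = 361/12 - 5 = 301/12

25.083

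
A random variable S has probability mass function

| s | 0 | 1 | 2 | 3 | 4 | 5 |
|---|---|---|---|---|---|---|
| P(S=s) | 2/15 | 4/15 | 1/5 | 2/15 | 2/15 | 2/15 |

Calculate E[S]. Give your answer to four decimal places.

E[S] = Σ s·P(S=s)
 = 0·2/15 + 1·4/15 + 2·1/5 + 3·2/15 + 4·2/15 + 5·2/15
 = 0 + 4/15 + 2/5 + 2/5 + 8/15 + 2/3
 = 34/15

2.2667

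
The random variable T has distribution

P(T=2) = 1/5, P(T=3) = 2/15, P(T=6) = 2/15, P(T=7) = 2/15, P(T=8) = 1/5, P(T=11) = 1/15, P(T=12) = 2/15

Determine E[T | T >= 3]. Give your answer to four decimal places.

7.5833

P(T >= 3) = 2/15 + 2/15 + 2/15 + 1/5 + 1/15 + 2/15 = 4/5.
E[T | T >= 3] = [3·2/15 + 6·2/15 + 7·2/15 + 8·1/5 + 11·1/15 + 12·2/15] / (4/5)
 = 91/15 / (4/5)
 = 91/12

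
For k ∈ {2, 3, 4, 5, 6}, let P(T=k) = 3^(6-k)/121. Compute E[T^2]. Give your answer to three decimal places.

6.793

E[T^2] = Σ t^2·P(T=t)
 = 4·81/121 + 9·27/121 + 16·9/121 + 25·3/121 + 36·1/121
 = 324/121 + 243/121 + 144/121 + 75/121 + 36/121
 = 822/121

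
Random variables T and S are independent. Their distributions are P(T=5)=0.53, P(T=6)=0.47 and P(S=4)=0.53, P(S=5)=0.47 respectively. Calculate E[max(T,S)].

E[max(T,S)] = Σ_t Σ_s max(t,s) · P(T=t)P(S=s)
 = 5·0.2809 + 5·0.2491 + 6·0.2491 + 6·0.2209
 = 1.4045 + 1.2455 + 1.4946 + 1.3254
 = 5.47

5.47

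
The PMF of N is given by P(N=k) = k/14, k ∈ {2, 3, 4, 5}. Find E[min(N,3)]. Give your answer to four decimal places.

2.8571

E[min(N,3)] = Σ min(n,3)·P(N=n)
 = 2·1/7 + 3·3/14 + 3·2/7 + 3·5/14
 = 2/7 + 9/14 + 6/7 + 15/14
 = 20/7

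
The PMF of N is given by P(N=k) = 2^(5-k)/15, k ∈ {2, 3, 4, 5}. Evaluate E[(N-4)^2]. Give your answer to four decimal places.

2.4667

E[(N-4)^2] = Σ (n-4)^2·P(N=n)
 = 4·8/15 + 1·4/15 + 0·2/15 + 1·1/15
 = 32/15 + 4/15 + 0 + 1/15
 = 37/15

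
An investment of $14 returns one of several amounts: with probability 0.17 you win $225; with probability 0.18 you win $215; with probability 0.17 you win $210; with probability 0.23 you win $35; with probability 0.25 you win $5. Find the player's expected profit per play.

E[payout] = 225·0.17 + 215·0.18 + 210·0.17 + 35·0.23 + 5·0.25
 = 38.25 + 38.7 + 35.7 + 8.05 + 1.25
 = 121.95
Net = 121.95 - 14 = 107.95

107.95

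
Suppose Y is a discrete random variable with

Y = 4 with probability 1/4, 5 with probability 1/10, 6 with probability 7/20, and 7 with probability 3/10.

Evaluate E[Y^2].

E[Y^2] = Σ y^2·P(Y=y)
 = 16·1/4 + 25·1/10 + 36·7/20 + 49·3/10
 = 4 + 5/2 + 63/5 + 147/10
 = 169/5

33.8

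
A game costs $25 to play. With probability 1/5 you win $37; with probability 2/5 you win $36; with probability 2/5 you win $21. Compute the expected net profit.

5.2

E[payout] = 37·1/5 + 36·2/5 + 21·2/5
 = 37/5 + 72/5 + 42/5
 = 151/5
Net = 151/5 - 25 = 26/5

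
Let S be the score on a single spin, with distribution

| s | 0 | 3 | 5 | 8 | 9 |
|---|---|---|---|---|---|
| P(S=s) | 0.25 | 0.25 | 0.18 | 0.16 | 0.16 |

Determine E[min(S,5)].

E[min(S,5)] = Σ min(s,5)·P(S=s)
 = 0·0.25 + 3·0.25 + 5·0.18 + 5·0.16 + 5·0.16
 = 0 + 0.75 + 0.9 + 0.8 + 0.8
 = 3.25

3.25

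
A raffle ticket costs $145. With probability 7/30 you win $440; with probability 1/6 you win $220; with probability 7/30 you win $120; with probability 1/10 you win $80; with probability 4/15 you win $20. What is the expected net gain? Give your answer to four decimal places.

35.6667

E[payout] = 440·7/30 + 220·1/6 + 120·7/30 + 80·1/10 + 20·4/15
 = 308/3 + 110/3 + 28 + 8 + 16/3
 = 542/3
Net = 542/3 - 145 = 107/3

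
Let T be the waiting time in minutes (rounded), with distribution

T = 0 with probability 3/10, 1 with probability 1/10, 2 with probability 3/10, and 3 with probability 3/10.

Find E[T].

E[T] = Σ t·P(T=t)
 = 0·3/10 + 1·1/10 + 2·3/10 + 3·3/10
 = 0 + 1/10 + 3/5 + 9/10
 = 8/5

1.6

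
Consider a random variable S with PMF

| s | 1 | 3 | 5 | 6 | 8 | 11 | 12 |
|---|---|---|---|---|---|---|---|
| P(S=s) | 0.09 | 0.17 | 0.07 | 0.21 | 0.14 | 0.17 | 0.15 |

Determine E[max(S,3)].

E[max(S,3)] = Σ max(s,3)·P(S=s)
 = 3·0.09 + 3·0.17 + 5·0.07 + 6·0.21 + 8·0.14 + 11·0.17 + 12·0.15
 = 0.27 + 0.51 + 0.35 + 1.26 + 1.12 + 1.87 + 1.8
 = 7.18

7.18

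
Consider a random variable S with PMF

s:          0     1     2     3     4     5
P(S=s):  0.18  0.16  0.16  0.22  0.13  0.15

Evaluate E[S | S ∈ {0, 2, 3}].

1.75

P(S ∈ {0, 2, 3}) = 0.18 + 0.16 + 0.22 = 0.56.
E[S | S ∈ {0, 2, 3}] = [0·0.18 + 2·0.16 + 3·0.22] / 0.56
 = 0.98 / 0.56
 = 7/4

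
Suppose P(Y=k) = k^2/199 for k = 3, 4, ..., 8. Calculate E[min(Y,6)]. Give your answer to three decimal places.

E[min(Y,6)] = Σ min(y,6)·P(Y=y)
 = 3·9/199 + 4·16/199 + 5·25/199 + 6·36/199 + 6·49/199 + 6·64/199
 = 27/199 + 64/199 + 125/199 + 216/199 + 294/199 + 384/199
 = 1110/199

5.578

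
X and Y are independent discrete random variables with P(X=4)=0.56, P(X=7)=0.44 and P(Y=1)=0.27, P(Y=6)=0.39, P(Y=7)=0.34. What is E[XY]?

E[XY] = Σ_x Σ_y xy · P(X=x)P(Y=y)
 = 4·0.1512 + 24·0.2184 + 28·0.1904 + 7·0.1188 + 42·0.1716 + 49·0.1496
 = 0.6048 + 5.2416 + 5.3312 + 0.8316 + 7.2072 + 7.3304
 = 26.5468

26.5468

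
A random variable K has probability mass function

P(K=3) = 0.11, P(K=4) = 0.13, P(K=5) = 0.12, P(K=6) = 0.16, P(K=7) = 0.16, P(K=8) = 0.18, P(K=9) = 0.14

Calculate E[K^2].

E[K^2] = Σ k^2·P(K=k)
 = 9·0.11 + 16·0.13 + 25·0.12 + 36·0.16 + 49·0.16 + 64·0.18 + 81·0.14
 = 0.99 + 2.08 + 3 + 5.76 + 7.84 + 11.52 + 11.34
 = 42.53

42.53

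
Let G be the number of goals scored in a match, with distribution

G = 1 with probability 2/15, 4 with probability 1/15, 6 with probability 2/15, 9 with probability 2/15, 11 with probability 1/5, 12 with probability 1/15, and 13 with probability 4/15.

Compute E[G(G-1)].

E[G(G-1)] = Σ g(g-1)·P(G=g)
 = 0·2/15 + 12·1/15 + 30·2/15 + 72·2/15 + 110·1/5 + 132·1/15 + 156·4/15
 = 0 + 4/5 + 4 + 48/5 + 22 + 44/5 + 208/5
 = 434/5

86.8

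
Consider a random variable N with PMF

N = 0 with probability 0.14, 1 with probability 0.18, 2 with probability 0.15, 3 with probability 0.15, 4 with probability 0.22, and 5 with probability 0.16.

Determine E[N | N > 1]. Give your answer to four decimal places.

P(N > 1) = 0.15 + 0.15 + 0.22 + 0.16 = 0.68.
E[N | N > 1] = [2·0.15 + 3·0.15 + 4·0.22 + 5·0.16] / 0.68
 = 2.43 / 0.68
 = 243/68

3.5735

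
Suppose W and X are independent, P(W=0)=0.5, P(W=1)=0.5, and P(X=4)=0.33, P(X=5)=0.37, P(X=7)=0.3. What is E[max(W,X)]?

5.27

E[max(W,X)] = Σ_w Σ_x max(w,x) · P(W=w)P(X=x)
 = 4·0.165 + 5·0.185 + 7·0.15 + 4·0.165 + 5·0.185 + 7·0.15
 = 0.66 + 0.925 + 1.05 + 0.66 + 0.925 + 1.05
 = 5.27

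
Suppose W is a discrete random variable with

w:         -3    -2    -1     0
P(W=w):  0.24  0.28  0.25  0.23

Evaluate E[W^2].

3.53

E[W^2] = Σ w^2·P(W=w)
 = 9·0.24 + 4·0.28 + 1·0.25 + 0·0.23
 = 2.16 + 1.12 + 0.25 + 0
 = 3.53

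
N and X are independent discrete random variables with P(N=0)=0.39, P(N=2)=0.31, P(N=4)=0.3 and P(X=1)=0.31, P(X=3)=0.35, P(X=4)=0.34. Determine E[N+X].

4.54

E[N+X] = Σ_n Σ_x (n+x) · P(N=n)P(X=x)
 = 1·0.1209 + 3·0.1365 + 4·0.1326 + 3·0.0961 + 5·0.1085 + 6·0.1054 + 5·0.093 + 7·0.105 + 8·0.102
 = 0.1209 + 0.4095 + 0.5304 + 0.2883 + 0.5425 + 0.6324 + 0.465 + 0.735 + 0.816
 = 4.54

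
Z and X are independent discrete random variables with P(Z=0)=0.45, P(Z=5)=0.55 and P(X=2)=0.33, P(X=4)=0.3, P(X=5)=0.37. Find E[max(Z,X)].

E[max(Z,X)] = Σ_z Σ_x max(z,x) · P(Z=z)P(X=x)
 = 2·0.1485 + 4·0.135 + 5·0.1665 + 5·0.1815 + 5·0.165 + 5·0.2035
 = 0.297 + 0.54 + 0.8325 + 0.9075 + 0.825 + 1.0175
 = 4.4195

4.4195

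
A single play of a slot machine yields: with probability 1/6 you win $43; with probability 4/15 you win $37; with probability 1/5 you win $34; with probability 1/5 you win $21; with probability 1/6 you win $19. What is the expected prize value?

E[payout] = 43·1/6 + 37·4/15 + 34·1/5 + 21·1/5 + 19·1/6
 = 43/6 + 148/15 + 34/5 + 21/5 + 19/6
 = 156/5

31.2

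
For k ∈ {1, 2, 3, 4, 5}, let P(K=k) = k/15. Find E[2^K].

E[2^K] = Σ 2^k·P(K=k)
 = 2·1/15 + 4·2/15 + 8·1/5 + 16·4/15 + 32·1/3
 = 2/15 + 8/15 + 8/5 + 64/15 + 32/3
 = 86/5

17.2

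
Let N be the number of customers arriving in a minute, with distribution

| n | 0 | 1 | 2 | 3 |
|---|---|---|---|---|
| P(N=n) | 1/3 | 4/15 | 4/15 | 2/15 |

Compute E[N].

1.2

E[N] = Σ n·P(N=n)
 = 0·1/3 + 1·4/15 + 2·4/15 + 3·2/15
 = 0 + 4/15 + 8/15 + 2/5
 = 6/5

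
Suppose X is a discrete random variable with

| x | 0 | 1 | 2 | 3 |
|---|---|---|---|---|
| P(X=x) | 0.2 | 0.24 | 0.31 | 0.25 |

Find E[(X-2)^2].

E[(X-2)^2] = Σ (x-2)^2·P(X=x)
 = 4·0.2 + 1·0.24 + 0·0.31 + 1·0.25
 = 0.8 + 0.24 + 0 + 0.25
 = 1.29

1.29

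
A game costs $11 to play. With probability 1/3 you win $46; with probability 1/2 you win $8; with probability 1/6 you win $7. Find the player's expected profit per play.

E[payout] = 46·1/3 + 8·1/2 + 7·1/6
 = 46/3 + 4 + 7/6
 = 41/2
Net = 41/2 - 11 = 19/2

9.5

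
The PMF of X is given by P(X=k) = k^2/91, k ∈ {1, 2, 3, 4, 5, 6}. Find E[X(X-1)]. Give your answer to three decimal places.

E[X(X-1)] = Σ x(x-1)·P(X=x)
 = 0·1/91 + 2·4/91 + 6·9/91 + 12·16/91 + 20·25/91 + 30·36/91
 = 0 + 8/91 + 54/91 + 192/91 + 500/91 + 1080/91
 = 262/13

20.154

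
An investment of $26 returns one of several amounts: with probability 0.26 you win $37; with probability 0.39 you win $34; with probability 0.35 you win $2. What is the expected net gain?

E[payout] = 37·0.26 + 34·0.39 + 2·0.35
 = 9.62 + 13.26 + 0.7
 = 23.58
Net = 23.58 - 26 = -2.42

-2.42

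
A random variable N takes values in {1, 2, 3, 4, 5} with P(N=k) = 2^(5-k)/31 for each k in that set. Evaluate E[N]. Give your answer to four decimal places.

E[N] = Σ n·P(N=n)
 = 1·16/31 + 2·8/31 + 3·4/31 + 4·2/31 + 5·1/31
 = 16/31 + 16/31 + 12/31 + 8/31 + 5/31
 = 57/31

1.8387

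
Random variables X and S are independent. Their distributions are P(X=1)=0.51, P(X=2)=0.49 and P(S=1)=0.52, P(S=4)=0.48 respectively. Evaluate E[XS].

3.6356

E[XS] = Σ_x Σ_s xs · P(X=x)P(S=s)
 = 1·0.2652 + 4·0.2448 + 2·0.2548 + 8·0.2352
 = 0.2652 + 0.9792 + 0.5096 + 1.8816
 = 3.6356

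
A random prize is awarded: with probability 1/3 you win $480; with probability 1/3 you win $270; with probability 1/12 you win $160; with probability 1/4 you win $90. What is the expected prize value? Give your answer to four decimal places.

E[payout] = 480·1/3 + 270·1/3 + 160·1/12 + 90·1/4
 = 160 + 90 + 40/3 + 45/2
 = 1715/6

285.8333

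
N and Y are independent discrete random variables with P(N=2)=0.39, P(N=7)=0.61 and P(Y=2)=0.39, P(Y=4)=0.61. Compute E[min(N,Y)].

2.7442

E[min(N,Y)] = Σ_n Σ_y min(n,y) · P(N=n)P(Y=y)
 = 2·0.1521 + 2·0.2379 + 2·0.2379 + 4·0.3721
 = 0.3042 + 0.4758 + 0.4758 + 1.4884
 = 2.7442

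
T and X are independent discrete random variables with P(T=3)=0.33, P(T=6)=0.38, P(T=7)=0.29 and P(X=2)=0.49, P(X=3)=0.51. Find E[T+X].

E[T+X] = Σ_t Σ_x (t+x) · P(T=t)P(X=x)
 = 5·0.1617 + 6·0.1683 + 8·0.1862 + 9·0.1938 + 9·0.1421 + 10·0.1479
 = 0.8085 + 1.0098 + 1.4896 + 1.7442 + 1.2789 + 1.479
 = 7.81

7.81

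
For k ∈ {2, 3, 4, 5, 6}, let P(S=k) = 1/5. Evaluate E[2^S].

E[2^S] = Σ 2^s·P(S=s)
 = 4·1/5 + 8·1/5 + 16·1/5 + 32·1/5 + 64·1/5
 = 4/5 + 8/5 + 16/5 + 32/5 + 64/5
 = 124/5

24.8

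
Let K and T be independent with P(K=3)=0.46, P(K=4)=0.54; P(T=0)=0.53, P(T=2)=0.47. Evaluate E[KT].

E[KT] = Σ_k Σ_t kt · P(K=k)P(T=t)
 = 0·0.2438 + 6·0.2162 + 0·0.2862 + 8·0.2538
 = 0 + 1.2972 + 0 + 2.0304
 = 3.3276

3.3276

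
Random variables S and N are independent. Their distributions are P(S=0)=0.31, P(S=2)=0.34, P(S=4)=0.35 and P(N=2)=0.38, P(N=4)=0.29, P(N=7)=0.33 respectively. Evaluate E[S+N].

E[S+N] = Σ_s Σ_n (s+n) · P(S=s)P(N=n)
 = 2·0.1178 + 4·0.0899 + 7·0.1023 + 4·0.1292 + 6·0.0986 + 9·0.1122 + 6·0.133 + 8·0.1015 + 11·0.1155
 = 0.2356 + 0.3596 + 0.7161 + 0.5168 + 0.5916 + 1.0098 + 0.798 + 0.812 + 1.2705
 = 6.31

6.31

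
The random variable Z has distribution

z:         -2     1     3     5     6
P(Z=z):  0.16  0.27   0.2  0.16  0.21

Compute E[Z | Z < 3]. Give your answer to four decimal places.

P(Z < 3) = 0.16 + 0.27 = 0.43.
E[Z | Z < 3] = [(-2)·0.16 + 1·0.27] / 0.43
 = -0.05 / 0.43
 = -5/43

-0.1163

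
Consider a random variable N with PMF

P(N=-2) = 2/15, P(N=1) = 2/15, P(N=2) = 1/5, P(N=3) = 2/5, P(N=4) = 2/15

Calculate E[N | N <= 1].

-0.5

P(N <= 1) = 2/15 + 2/15 = 4/15.
E[N | N <= 1] = [(-2)·2/15 + 1·2/15] / (4/15)
 = -2/15 / (4/15)
 = -1/2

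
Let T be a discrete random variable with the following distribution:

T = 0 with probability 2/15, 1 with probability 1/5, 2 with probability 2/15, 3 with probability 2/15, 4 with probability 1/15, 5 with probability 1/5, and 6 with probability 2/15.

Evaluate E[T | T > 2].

P(T > 2) = 2/15 + 1/15 + 1/5 + 2/15 = 8/15.
E[T | T > 2] = [3·2/15 + 4·1/15 + 5·1/5 + 6·2/15] / (8/15)
 = 37/15 / (8/15)
 = 37/8

4.625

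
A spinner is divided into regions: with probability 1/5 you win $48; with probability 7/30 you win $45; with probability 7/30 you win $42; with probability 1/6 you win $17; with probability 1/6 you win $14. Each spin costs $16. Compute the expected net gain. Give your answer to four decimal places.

19.0667

E[payout] = 48·1/5 + 45·7/30 + 42·7/30 + 17·1/6 + 14·1/6
 = 48/5 + 21/2 + 49/5 + 17/6 + 7/3
 = 526/15
Net = 526/15 - 16 = 286/15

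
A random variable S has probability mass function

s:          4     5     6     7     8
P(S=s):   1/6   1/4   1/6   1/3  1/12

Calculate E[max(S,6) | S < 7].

P(S < 7) = 1/6 + 1/4 + 1/6 = 7/12.
E[max(S,6) | S < 7] = [6·1/6 + 6·1/4 + 6·1/6] / (7/12)
 = 7/2 / (7/12)
 = 6

6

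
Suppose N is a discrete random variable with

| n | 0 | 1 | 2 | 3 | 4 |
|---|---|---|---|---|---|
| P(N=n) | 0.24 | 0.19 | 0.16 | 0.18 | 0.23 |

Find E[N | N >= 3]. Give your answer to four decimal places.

3.5610

P(N >= 3) = 0.18 + 0.23 = 0.41.
E[N | N >= 3] = [3·0.18 + 4·0.23] / 0.41
 = 1.46 / 0.41
 = 146/41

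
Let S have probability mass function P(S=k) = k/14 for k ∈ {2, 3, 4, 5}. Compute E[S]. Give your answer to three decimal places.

3.857

E[S] = Σ s·P(S=s)
 = 2·1/7 + 3·3/14 + 4·2/7 + 5·5/14
 = 2/7 + 9/14 + 8/7 + 25/14
 = 27/7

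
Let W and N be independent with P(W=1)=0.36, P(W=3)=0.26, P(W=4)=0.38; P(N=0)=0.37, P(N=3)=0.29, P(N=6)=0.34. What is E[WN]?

E[WN] = Σ_w Σ_n wn · P(W=w)P(N=n)
 = 0·0.1332 + 3·0.1044 + 6·0.1224 + 0·0.0962 + 9·0.0754 + 18·0.0884 + 0·0.1406 + 12·0.1102 + 24·0.1292
 = 0 + 0.3132 + 0.7344 + 0 + 0.6786 + 1.5912 + 0 + 1.3224 + 3.1008
 = 7.7406

7.7406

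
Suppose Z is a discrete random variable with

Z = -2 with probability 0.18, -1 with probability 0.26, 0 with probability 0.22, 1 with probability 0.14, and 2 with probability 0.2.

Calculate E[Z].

E[Z] = Σ z·P(Z=z)
 = (-2)·0.18 + (-1)·0.26 + 0·0.22 + 1·0.14 + 2·0.2
 = (-0.36) + (-0.26) + 0 + 0.14 + 0.4
 = -0.08

-0.08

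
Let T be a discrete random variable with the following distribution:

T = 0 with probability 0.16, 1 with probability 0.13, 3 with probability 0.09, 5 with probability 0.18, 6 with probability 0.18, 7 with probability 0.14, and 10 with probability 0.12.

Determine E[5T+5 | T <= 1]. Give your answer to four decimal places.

P(T <= 1) = 0.16 + 0.13 = 0.29.
E[5T+5 | T <= 1] = [5·0.16 + 10·0.13] / 0.29
 = 2.1 / 0.29
 = 210/29

7.2414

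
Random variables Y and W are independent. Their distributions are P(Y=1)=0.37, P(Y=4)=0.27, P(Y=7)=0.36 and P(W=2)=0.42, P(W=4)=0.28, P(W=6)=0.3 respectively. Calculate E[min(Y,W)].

E[min(Y,W)] = Σ_y Σ_w min(y,w) · P(Y=y)P(W=w)
 = 1·0.1554 + 1·0.1036 + 1·0.111 + 2·0.1134 + 4·0.0756 + 4·0.081 + 2·0.1512 + 4·0.1008 + 6·0.108
 = 0.1554 + 0.1036 + 0.111 + 0.2268 + 0.3024 + 0.324 + 0.3024 + 0.4032 + 0.648
 = 2.5768

2.5768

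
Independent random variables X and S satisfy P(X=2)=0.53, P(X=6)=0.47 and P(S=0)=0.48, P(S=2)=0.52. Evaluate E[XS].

E[XS] = Σ_x Σ_s xs · P(X=x)P(S=s)
 = 0·0.2544 + 4·0.2756 + 0·0.2256 + 12·0.2444
 = 0 + 1.1024 + 0 + 2.9328
 = 4.0352

4.0352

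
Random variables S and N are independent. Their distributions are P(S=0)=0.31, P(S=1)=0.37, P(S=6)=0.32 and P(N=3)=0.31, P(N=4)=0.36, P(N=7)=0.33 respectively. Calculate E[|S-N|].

3.446

E[|S-N|] = Σ_s Σ_n |s-n| · P(S=s)P(N=n)
 = 3·0.0961 + 4·0.1116 + 7·0.1023 + 2·0.1147 + 3·0.1332 + 6·0.1221 + 3·0.0992 + 2·0.1152 + 1·0.1056
 = 0.2883 + 0.4464 + 0.7161 + 0.2294 + 0.3996 + 0.7326 + 0.2976 + 0.2304 + 0.1056
 = 3.446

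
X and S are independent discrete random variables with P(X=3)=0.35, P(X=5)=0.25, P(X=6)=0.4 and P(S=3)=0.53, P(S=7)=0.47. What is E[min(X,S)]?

3.799

E[min(X,S)] = Σ_x Σ_s min(x,s) · P(X=x)P(S=s)
 = 3·0.1855 + 3·0.1645 + 3·0.1325 + 5·0.1175 + 3·0.212 + 6·0.188
 = 0.5565 + 0.4935 + 0.3975 + 0.5875 + 0.636 + 1.128
 = 3.799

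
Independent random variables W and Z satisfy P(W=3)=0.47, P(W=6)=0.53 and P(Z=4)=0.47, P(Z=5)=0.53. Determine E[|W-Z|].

1.4982

E[|W-Z|] = Σ_w Σ_z |w-z| · P(W=w)P(Z=z)
 = 1·0.2209 + 2·0.2491 + 2·0.2491 + 1·0.2809
 = 0.2209 + 0.4982 + 0.4982 + 0.2809
 = 1.4982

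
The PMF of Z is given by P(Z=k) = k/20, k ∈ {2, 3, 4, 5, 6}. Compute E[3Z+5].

18.5

E[3Z+5] = Σ (3z+5)·P(Z=z)
 = 11·1/10 + 14·3/20 + 17·1/5 + 20·1/4 + 23·3/10
 = 11/10 + 21/10 + 17/5 + 5 + 69/10
 = 37/2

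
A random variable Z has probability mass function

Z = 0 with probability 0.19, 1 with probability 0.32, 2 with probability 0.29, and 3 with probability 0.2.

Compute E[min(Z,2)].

E[min(Z,2)] = Σ min(z,2)·P(Z=z)
 = 0·0.19 + 1·0.32 + 2·0.29 + 2·0.2
 = 0 + 0.32 + 0.58 + 0.4
 = 1.3

1.3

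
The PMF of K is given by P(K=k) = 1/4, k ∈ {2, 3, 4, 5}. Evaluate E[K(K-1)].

E[K(K-1)] = Σ k(k-1)·P(K=k)
 = 2·1/4 + 6·1/4 + 12·1/4 + 20·1/4
 = 1/2 + 3/2 + 3 + 5
 = 10

10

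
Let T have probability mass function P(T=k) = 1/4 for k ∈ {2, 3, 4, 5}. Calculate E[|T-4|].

1

E[|T-4|] = Σ |t-4|·P(T=t)
 = 2·1/4 + 1·1/4 + 0·1/4 + 1·1/4
 = 1/2 + 1/4 + 0 + 1/4
 = 1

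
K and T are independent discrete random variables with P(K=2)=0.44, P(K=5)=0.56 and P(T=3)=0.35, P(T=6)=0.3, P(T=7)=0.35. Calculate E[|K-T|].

E[|K-T|] = Σ_k Σ_t |k-t| · P(K=k)P(T=t)
 = 1·0.154 + 4·0.132 + 5·0.154 + 2·0.196 + 1·0.168 + 2·0.196
 = 0.154 + 0.528 + 0.77 + 0.392 + 0.168 + 0.392
 = 2.404

2.404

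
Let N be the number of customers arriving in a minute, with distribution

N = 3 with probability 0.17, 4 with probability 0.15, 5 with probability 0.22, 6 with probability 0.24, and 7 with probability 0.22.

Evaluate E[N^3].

E[N^3] = Σ n^3·P(N=n)
 = 27·0.17 + 64·0.15 + 125·0.22 + 216·0.24 + 343·0.22
 = 4.59 + 9.6 + 27.5 + 51.84 + 75.46
 = 168.99

168.99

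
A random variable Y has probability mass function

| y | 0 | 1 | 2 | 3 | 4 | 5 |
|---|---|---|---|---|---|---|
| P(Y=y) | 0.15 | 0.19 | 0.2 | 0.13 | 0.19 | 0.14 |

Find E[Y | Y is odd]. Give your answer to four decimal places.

2.7826

P(Y is odd) = 0.19 + 0.13 + 0.14 = 0.46.
E[Y | Y is odd] = [1·0.19 + 3·0.13 + 5·0.14] / 0.46
 = 1.28 / 0.46
 = 64/23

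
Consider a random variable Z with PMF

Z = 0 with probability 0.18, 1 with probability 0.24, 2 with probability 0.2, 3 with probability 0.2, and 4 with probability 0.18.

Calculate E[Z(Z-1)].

3.76

E[Z(Z-1)] = Σ z(z-1)·P(Z=z)
 = 0·0.18 + 0·0.24 + 2·0.2 + 6·0.2 + 12·0.18
 = 0 + 0 + 0.4 + 1.2 + 2.16
 = 3.76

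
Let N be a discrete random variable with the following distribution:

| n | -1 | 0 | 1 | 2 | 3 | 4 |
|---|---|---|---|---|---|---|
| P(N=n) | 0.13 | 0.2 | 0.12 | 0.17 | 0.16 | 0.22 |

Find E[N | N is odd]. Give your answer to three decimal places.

P(N is odd) = 0.13 + 0.12 + 0.16 = 0.41.
E[N | N is odd] = [(-1)·0.13 + 1·0.12 + 3·0.16] / 0.41
 = 0.47 / 0.41
 = 47/41

1.146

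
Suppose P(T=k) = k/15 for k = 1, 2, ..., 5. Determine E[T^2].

E[T^2] = Σ t^2·P(T=t)
 = 1·1/15 + 4·2/15 + 9·1/5 + 16·4/15 + 25·1/3
 = 1/15 + 8/15 + 9/5 + 64/15 + 25/3
 = 15

15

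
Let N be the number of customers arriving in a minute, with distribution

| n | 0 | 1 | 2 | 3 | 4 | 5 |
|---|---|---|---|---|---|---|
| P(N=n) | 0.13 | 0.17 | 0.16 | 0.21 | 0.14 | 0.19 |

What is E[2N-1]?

4.26

E[2N-1] = Σ (2n-1)·P(N=n)
 = (-1)·0.13 + 1·0.17 + 3·0.16 + 5·0.21 + 7·0.14 + 9·0.19
 = (-0.13) + 0.17 + 0.48 + 1.05 + 0.98 + 1.71
 = 4.26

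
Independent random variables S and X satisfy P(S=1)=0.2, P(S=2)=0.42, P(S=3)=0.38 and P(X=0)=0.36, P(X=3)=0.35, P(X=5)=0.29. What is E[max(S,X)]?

3.2848

E[max(S,X)] = Σ_s Σ_x max(s,x) · P(S=s)P(X=x)
 = 1·0.072 + 3·0.07 + 5·0.058 + 2·0.1512 + 3·0.147 + 5·0.1218 + 3·0.1368 + 3·0.133 + 5·0.1102
 = 0.072 + 0.21 + 0.29 + 0.3024 + 0.441 + 0.609 + 0.4104 + 0.399 + 0.551
 = 3.2848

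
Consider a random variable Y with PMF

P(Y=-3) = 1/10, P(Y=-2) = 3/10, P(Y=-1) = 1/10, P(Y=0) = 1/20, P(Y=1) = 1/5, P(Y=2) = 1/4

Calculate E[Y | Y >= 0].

P(Y >= 0) = 1/20 + 1/5 + 1/4 = 1/2.
E[Y | Y >= 0] = [0·1/20 + 1·1/5 + 2·1/4] / (1/2)
 = 7/10 / (1/2)
 = 7/5

1.4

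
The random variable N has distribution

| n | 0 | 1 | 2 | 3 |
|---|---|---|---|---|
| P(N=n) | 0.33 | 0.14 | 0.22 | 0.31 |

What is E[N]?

1.51

E[N] = Σ n·P(N=n)
 = 0·0.33 + 1·0.14 + 2·0.22 + 3·0.31
 = 0 + 0.14 + 0.44 + 0.93
 = 1.51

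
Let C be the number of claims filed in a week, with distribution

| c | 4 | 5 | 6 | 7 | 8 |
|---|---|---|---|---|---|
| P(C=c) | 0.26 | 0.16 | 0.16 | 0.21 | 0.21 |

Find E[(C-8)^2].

6.45

E[(C-8)^2] = Σ (c-8)^2·P(C=c)
 = 16·0.26 + 9·0.16 + 4·0.16 + 1·0.21 + 0·0.21
 = 4.16 + 1.44 + 0.64 + 0.21 + 0
 = 6.45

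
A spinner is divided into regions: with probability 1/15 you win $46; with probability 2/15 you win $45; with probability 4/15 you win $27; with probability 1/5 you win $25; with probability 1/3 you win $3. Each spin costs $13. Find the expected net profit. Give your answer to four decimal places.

E[payout] = 46·1/15 + 45·2/15 + 27·4/15 + 25·1/5 + 3·1/3
 = 46/15 + 6 + 36/5 + 5 + 1
 = 334/15
Net = 334/15 - 13 = 139/15

9.2667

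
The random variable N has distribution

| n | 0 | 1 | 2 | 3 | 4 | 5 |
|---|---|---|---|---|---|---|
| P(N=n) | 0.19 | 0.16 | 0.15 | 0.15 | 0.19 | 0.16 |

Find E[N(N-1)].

E[N(N-1)] = Σ n(n-1)·P(N=n)
 = 0·0.19 + 0·0.16 + 2·0.15 + 6·0.15 + 12·0.19 + 20·0.16
 = 0 + 0 + 0.3 + 0.9 + 2.28 + 3.2
 = 6.68

6.68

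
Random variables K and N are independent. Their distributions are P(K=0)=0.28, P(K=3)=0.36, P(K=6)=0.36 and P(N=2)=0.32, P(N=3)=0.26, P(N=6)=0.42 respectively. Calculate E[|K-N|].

E[|K-N|] = Σ_k Σ_n |k-n| · P(K=k)P(N=n)
 = 2·0.0896 + 3·0.0728 + 6·0.1176 + 1·0.1152 + 0·0.0936 + 3·0.1512 + 4·0.1152 + 3·0.0936 + 0·0.1512
 = 0.1792 + 0.2184 + 0.7056 + 0.1152 + 0 + 0.4536 + 0.4608 + 0.2808 + 0
 = 2.4136

2.4136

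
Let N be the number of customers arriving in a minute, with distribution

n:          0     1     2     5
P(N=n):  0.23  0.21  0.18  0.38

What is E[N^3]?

49.15

E[N^3] = Σ n^3·P(N=n)
 = 0·0.23 + 1·0.21 + 8·0.18 + 125·0.38
 = 0 + 0.21 + 1.44 + 47.5
 = 49.15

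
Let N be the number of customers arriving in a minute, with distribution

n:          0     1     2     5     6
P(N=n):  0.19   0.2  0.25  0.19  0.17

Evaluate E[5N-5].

8.35

E[5N-5] = Σ (5n-5)·P(N=n)
 = (-5)·0.19 + 0·0.2 + 5·0.25 + 20·0.19 + 25·0.17
 = (-0.95) + 0 + 1.25 + 3.8 + 4.25
 = 8.35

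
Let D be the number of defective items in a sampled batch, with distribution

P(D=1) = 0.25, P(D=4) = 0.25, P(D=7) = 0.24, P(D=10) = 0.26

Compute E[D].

E[D] = Σ d·P(D=d)
 = 1·0.25 + 4·0.25 + 7·0.24 + 10·0.26
 = 0.25 + 1 + 1.68 + 2.6
 = 5.53

5.53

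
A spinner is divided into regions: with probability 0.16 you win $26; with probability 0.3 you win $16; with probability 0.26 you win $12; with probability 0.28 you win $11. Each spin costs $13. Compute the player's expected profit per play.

2.16

E[payout] = 26·0.16 + 16·0.3 + 12·0.26 + 11·0.28
 = 4.16 + 4.8 + 3.12 + 3.08
 = 15.16
Net = 15.16 - 13 = 2.16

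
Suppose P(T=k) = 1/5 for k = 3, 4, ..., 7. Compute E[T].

5

E[T] = Σ t·P(T=t)
 = 3·1/5 + 4·1/5 + 5·1/5 + 6·1/5 + 7·1/5
 = 3/5 + 4/5 + 1 + 6/5 + 7/5
 = 5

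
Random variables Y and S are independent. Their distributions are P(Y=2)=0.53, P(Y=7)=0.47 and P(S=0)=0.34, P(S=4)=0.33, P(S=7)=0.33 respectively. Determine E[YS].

E[YS] = Σ_y Σ_s ys · P(Y=y)P(S=s)
 = 0·0.1802 + 8·0.1749 + 14·0.1749 + 0·0.1598 + 28·0.1551 + 49·0.1551
 = 0 + 1.3992 + 2.4486 + 0 + 4.3428 + 7.5999
 = 15.7905

15.7905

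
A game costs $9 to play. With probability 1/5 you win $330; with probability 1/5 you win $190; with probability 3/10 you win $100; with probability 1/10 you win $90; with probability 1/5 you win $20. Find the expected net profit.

E[payout] = 330·1/5 + 190·1/5 + 100·3/10 + 90·1/10 + 20·1/5
 = 66 + 38 + 30 + 9 + 4
 = 147
Net = 147 - 9 = 138

138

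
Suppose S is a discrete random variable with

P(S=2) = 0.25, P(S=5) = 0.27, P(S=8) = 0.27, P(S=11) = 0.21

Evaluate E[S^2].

50.44

E[S^2] = Σ s^2·P(S=s)
 = 4·0.25 + 25·0.27 + 64·0.27 + 121·0.21
 = 1 + 6.75 + 17.28 + 25.41
 = 50.44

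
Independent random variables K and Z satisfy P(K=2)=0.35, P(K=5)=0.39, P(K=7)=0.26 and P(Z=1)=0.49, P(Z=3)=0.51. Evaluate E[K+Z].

6.49

E[K+Z] = Σ_k Σ_z (k+z) · P(K=k)P(Z=z)
 = 3·0.1715 + 5·0.1785 + 6·0.1911 + 8·0.1989 + 8·0.1274 + 10·0.1326
 = 0.5145 + 0.8925 + 1.1466 + 1.5912 + 1.0192 + 1.326
 = 6.49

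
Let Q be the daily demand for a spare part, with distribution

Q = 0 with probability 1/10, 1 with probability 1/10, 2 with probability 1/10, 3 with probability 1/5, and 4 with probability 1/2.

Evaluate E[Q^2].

10.3

E[Q^2] = Σ q^2·P(Q=q)
 = 0·1/10 + 1·1/10 + 4·1/10 + 9·1/5 + 16·1/2
 = 0 + 1/10 + 2/5 + 9/5 + 8
 = 103/10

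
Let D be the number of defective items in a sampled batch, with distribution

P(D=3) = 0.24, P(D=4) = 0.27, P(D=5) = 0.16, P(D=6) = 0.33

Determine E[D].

E[D] = Σ d·P(D=d)
 = 3·0.24 + 4·0.27 + 5·0.16 + 6·0.33
 = 0.72 + 1.08 + 0.8 + 1.98
 = 4.58

4.58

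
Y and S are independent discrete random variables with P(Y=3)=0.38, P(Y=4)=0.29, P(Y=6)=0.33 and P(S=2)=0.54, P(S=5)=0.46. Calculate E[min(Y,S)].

E[min(Y,S)] = Σ_y Σ_s min(y,s) · P(Y=y)P(S=s)
 = 2·0.2052 + 3·0.1748 + 2·0.1566 + 4·0.1334 + 2·0.1782 + 5·0.1518
 = 0.4104 + 0.5244 + 0.3132 + 0.5336 + 0.3564 + 0.759
 = 2.897

2.897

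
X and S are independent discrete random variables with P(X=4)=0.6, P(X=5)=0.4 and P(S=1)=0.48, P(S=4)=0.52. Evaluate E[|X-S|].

1.84

E[|X-S|] = Σ_x Σ_s |x-s| · P(X=x)P(S=s)
 = 3·0.288 + 0·0.312 + 4·0.192 + 1·0.208
 = 0.864 + 0 + 0.768 + 0.208
 = 1.84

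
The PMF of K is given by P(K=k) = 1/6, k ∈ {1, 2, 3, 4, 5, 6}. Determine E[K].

E[K] = Σ k·P(K=k)
 = 1·1/6 + 2·1/6 + 3·1/6 + 4·1/6 + 5·1/6 + 6·1/6
 = 1/6 + 1/3 + 1/2 + 2/3 + 5/6 + 1
 = 7/2

3.5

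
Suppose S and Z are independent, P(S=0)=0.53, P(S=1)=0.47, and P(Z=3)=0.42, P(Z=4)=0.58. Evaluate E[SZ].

1.6826

E[SZ] = Σ_s Σ_z sz · P(S=s)P(Z=z)
 = 0·0.2226 + 0·0.3074 + 3·0.1974 + 4·0.2726
 = 0 + 0 + 0.5922 + 1.0904
 = 1.6826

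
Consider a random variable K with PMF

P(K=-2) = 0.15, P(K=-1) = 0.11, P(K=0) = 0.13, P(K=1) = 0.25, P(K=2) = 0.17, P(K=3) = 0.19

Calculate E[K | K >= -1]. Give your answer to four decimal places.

P(K >= -1) = 0.11 + 0.13 + 0.25 + 0.17 + 0.19 = 0.85.
E[K | K >= -1] = [(-1)·0.11 + 0·0.13 + 1·0.25 + 2·0.17 + 3·0.19] / 0.85
 = 1.05 / 0.85
 = 21/17

1.2353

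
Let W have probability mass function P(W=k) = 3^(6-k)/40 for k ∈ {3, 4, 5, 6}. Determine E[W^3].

E[W^3] = Σ w^3·P(W=w)
 = 27·27/40 + 64·9/40 + 125·3/40 + 216·1/40
 = 729/40 + 72/5 + 75/8 + 27/5
 = 237/5

47.4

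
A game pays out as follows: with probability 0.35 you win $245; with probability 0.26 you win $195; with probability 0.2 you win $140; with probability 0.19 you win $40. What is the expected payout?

E[payout] = 245·0.35 + 195·0.26 + 140·0.2 + 40·0.19
 = 85.75 + 50.7 + 28 + 7.6
 = 172.05

172.05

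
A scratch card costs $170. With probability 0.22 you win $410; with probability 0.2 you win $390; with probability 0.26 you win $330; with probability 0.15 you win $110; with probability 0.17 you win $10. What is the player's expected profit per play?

102.2

E[payout] = 410·0.22 + 390·0.2 + 330·0.26 + 110·0.15 + 10·0.17
 = 90.2 + 78 + 85.8 + 16.5 + 1.7
 = 272.2
Net = 272.2 - 170 = 102.2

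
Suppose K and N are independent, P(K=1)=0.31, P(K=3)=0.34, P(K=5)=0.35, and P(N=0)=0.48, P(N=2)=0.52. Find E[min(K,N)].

E[min(K,N)] = Σ_k Σ_n min(k,n) · P(K=k)P(N=n)
 = 0·0.1488 + 1·0.1612 + 0·0.1632 + 2·0.1768 + 0·0.168 + 2·0.182
 = 0 + 0.1612 + 0 + 0.3536 + 0 + 0.364
 = 0.8788

0.8788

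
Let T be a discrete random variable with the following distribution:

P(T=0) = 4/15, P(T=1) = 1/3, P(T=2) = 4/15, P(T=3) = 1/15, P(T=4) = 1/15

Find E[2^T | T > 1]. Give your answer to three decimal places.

P(T > 1) = 4/15 + 1/15 + 1/15 = 2/5.
E[2^T | T > 1] = [4·4/15 + 8·1/15 + 16·1/15] / (2/5)
 = 8/3 / (2/5)
 = 20/3

6.667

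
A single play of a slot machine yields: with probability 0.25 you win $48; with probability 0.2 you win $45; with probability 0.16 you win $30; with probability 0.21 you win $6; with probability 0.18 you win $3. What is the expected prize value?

27.6

E[payout] = 48·0.25 + 45·0.2 + 30·0.16 + 6·0.21 + 3·0.18
 = 12 + 9 + 4.8 + 1.26 + 0.54
 = 27.6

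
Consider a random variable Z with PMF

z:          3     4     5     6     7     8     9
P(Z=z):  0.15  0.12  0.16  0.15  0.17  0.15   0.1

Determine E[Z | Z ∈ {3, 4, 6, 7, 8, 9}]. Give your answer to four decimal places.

6.0952

P(Z ∈ {3, 4, 6, 7, 8, 9}) = 0.15 + 0.12 + 0.15 + 0.17 + 0.15 + 0.1 = 0.84.
E[Z | Z ∈ {3, 4, 6, 7, 8, 9}] = [3·0.15 + 4·0.12 + 6·0.15 + 7·0.17 + 8·0.15 + 9·0.1] / 0.84
 = 5.12 / 0.84
 = 128/21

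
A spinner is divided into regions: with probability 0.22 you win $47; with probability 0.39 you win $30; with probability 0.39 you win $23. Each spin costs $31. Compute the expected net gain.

E[payout] = 47·0.22 + 30·0.39 + 23·0.39
 = 10.34 + 11.7 + 8.97
 = 31.01
Net = 31.01 - 31 = 0.01

0.01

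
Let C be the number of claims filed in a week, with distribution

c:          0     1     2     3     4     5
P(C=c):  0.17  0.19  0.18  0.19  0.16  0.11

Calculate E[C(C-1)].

E[C(C-1)] = Σ c(c-1)·P(C=c)
 = 0·0.17 + 0·0.19 + 2·0.18 + 6·0.19 + 12·0.16 + 20·0.11
 = 0 + 0 + 0.36 + 1.14 + 1.92 + 2.2
 = 5.62

5.62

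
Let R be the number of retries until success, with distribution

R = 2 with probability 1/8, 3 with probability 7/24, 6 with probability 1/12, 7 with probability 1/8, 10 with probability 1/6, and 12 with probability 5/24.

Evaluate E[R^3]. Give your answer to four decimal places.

596.4167

E[R^3] = Σ r^3·P(R=r)
 = 8·1/8 + 27·7/24 + 216·1/12 + 343·1/8 + 1000·1/6 + 1728·5/24
 = 1 + 63/8 + 18 + 343/8 + 500/3 + 360
 = 7157/12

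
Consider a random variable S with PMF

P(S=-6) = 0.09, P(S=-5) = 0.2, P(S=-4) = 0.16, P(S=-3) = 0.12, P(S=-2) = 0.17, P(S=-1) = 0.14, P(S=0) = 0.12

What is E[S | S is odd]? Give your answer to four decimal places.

P(S is odd) = 0.2 + 0.12 + 0.14 = 0.46.
E[S | S is odd] = [(-5)·0.2 + (-3)·0.12 + (-1)·0.14] / 0.46
 = -1.5 / 0.46
 = -75/23

-3.2609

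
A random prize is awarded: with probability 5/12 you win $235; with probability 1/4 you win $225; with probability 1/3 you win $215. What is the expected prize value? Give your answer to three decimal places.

225.833

E[payout] = 235·5/12 + 225·1/4 + 215·1/3
 = 1175/12 + 225/4 + 215/3
 = 1355/6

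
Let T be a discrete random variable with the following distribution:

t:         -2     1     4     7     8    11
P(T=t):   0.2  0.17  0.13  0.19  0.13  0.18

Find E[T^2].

42.46

E[T^2] = Σ t^2·P(T=t)
 = 4·0.2 + 1·0.17 + 16·0.13 + 49·0.19 + 64·0.13 + 121·0.18
 = 0.8 + 0.17 + 2.08 + 9.31 + 8.32 + 21.78
 = 42.46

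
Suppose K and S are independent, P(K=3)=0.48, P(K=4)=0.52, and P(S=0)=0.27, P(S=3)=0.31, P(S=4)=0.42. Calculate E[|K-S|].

1.3132

E[|K-S|] = Σ_k Σ_s |k-s| · P(K=k)P(S=s)
 = 3·0.1296 + 0·0.1488 + 1·0.2016 + 4·0.1404 + 1·0.1612 + 0·0.2184
 = 0.3888 + 0 + 0.2016 + 0.5616 + 0.1612 + 0
 = 1.3132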